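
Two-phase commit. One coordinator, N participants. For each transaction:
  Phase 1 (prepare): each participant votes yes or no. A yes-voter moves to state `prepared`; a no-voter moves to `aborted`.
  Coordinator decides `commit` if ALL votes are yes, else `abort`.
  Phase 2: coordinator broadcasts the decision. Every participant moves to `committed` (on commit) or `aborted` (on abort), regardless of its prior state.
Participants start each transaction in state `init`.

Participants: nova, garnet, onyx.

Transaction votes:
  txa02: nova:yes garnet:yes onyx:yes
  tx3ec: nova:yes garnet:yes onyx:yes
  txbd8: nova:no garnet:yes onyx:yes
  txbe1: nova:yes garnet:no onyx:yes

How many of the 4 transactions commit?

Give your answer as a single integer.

Answer: 2

Derivation:
txa02: all yes -> commit (commits=1)
tx3ec: all yes -> commit (commits=2)
txbd8: no from nova -> abort (commits=2)
txbe1: no from garnet -> abort (commits=2)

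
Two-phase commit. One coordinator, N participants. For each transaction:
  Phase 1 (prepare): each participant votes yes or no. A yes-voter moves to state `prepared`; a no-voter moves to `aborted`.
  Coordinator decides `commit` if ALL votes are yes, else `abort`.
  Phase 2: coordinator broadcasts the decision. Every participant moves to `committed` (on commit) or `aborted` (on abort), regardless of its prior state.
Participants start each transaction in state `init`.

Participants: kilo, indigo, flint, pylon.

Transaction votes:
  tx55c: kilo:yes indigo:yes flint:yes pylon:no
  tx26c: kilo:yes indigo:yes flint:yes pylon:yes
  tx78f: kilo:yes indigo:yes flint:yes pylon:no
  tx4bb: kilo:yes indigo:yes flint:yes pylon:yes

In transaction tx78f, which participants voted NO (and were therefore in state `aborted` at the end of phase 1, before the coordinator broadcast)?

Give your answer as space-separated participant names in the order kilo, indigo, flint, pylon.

Txn tx78f phase 1: kilo yes -> prepared; indigo yes -> prepared; flint yes -> prepared; pylon no -> aborted

Answer: pylon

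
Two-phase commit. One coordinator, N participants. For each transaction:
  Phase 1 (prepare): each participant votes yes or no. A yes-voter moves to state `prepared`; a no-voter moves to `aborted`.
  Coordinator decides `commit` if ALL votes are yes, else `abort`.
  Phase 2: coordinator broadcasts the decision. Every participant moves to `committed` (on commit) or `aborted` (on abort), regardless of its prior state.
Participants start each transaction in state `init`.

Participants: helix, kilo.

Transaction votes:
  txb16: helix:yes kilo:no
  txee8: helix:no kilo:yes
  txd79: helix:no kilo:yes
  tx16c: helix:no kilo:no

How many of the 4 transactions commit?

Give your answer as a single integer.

txb16: no from kilo -> abort (commits=0)
txee8: no from helix -> abort (commits=0)
txd79: no from helix -> abort (commits=0)
tx16c: no from helix, kilo -> abort (commits=0)

Answer: 0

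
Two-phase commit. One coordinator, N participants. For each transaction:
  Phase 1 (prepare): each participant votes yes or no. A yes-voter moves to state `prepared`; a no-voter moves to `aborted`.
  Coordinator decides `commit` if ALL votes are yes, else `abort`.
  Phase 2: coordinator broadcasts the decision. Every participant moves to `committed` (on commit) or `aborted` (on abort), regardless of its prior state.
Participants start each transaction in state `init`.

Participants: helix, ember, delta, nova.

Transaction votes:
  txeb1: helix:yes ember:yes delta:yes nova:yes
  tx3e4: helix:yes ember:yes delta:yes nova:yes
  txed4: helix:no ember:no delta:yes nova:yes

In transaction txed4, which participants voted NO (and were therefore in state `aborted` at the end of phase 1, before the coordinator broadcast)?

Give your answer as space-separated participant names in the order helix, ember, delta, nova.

Txn txed4 phase 1: helix no -> aborted; ember no -> aborted; delta yes -> prepared; nova yes -> prepared

Answer: helix ember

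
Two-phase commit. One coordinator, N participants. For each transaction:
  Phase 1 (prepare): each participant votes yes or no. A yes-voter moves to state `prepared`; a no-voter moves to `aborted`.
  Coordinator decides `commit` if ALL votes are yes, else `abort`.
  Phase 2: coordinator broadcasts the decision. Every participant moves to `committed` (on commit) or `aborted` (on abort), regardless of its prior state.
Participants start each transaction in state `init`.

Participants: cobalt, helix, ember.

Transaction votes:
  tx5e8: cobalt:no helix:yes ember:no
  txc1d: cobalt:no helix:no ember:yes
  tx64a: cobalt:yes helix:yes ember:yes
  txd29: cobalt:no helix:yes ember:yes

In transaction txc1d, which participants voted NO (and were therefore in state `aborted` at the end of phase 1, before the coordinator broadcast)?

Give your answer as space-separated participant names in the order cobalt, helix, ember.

Answer: cobalt helix

Derivation:
Txn txc1d phase 1: cobalt no -> aborted; helix no -> aborted; ember yes -> prepared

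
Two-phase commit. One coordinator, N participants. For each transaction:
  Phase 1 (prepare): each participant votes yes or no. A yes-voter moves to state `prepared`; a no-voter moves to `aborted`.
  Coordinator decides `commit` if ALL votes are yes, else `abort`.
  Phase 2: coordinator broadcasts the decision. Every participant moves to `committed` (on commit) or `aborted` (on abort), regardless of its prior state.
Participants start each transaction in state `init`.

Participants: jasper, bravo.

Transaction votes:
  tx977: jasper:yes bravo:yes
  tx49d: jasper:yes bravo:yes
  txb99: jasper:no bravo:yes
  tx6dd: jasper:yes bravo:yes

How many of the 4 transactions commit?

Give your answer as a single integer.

Answer: 3

Derivation:
tx977: all yes -> commit (commits=1)
tx49d: all yes -> commit (commits=2)
txb99: no from jasper -> abort (commits=2)
tx6dd: all yes -> commit (commits=3)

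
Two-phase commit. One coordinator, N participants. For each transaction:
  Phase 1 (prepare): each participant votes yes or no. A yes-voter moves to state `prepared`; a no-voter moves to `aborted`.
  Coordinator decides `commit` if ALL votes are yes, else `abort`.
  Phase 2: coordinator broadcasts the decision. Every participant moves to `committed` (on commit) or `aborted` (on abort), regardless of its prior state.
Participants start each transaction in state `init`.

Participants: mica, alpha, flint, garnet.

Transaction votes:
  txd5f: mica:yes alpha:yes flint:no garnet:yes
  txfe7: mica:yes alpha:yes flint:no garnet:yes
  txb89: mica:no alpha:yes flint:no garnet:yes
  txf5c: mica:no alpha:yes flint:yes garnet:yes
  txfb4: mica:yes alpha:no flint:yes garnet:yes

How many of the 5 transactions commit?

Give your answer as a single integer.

txd5f: no from flint -> abort (commits=0)
txfe7: no from flint -> abort (commits=0)
txb89: no from mica, flint -> abort (commits=0)
txf5c: no from mica -> abort (commits=0)
txfb4: no from alpha -> abort (commits=0)

Answer: 0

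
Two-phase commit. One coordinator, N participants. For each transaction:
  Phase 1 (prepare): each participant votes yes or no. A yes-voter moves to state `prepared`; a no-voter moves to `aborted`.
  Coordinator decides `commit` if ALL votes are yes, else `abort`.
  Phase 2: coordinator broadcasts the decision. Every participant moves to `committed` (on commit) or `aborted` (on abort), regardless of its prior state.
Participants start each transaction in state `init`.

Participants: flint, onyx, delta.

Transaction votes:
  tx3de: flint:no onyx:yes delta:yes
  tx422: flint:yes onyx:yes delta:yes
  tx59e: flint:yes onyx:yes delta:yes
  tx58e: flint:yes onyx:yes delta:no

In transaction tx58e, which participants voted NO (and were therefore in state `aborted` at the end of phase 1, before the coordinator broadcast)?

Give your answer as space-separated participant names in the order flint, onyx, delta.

Txn tx58e phase 1: flint yes -> prepared; onyx yes -> prepared; delta no -> aborted

Answer: delta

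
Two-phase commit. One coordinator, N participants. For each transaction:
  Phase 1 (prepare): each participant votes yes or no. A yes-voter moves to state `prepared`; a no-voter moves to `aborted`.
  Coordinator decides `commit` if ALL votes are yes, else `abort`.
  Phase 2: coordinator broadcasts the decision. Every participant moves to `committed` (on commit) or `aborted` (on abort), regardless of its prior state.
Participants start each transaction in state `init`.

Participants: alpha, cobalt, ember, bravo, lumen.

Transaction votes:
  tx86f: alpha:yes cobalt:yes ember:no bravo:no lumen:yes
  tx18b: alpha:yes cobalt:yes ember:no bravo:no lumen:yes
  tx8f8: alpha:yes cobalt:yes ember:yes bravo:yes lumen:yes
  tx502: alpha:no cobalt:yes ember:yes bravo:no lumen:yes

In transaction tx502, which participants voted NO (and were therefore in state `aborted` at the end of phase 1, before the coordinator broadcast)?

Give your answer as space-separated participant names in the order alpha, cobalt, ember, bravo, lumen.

Txn tx502 phase 1: alpha no -> aborted; cobalt yes -> prepared; ember yes -> prepared; bravo no -> aborted; lumen yes -> prepared

Answer: alpha bravo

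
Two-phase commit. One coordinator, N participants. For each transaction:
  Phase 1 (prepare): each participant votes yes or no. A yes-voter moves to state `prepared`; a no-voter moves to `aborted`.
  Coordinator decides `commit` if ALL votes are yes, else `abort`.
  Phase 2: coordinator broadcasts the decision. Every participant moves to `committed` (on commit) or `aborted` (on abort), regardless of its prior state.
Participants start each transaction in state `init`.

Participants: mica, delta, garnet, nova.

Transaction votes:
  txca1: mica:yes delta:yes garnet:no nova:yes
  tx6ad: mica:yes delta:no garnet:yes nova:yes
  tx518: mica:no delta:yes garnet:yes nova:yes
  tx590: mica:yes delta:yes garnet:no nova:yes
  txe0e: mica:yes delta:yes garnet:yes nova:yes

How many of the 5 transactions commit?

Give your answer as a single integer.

Answer: 1

Derivation:
txca1: no from garnet -> abort (commits=0)
tx6ad: no from delta -> abort (commits=0)
tx518: no from mica -> abort (commits=0)
tx590: no from garnet -> abort (commits=0)
txe0e: all yes -> commit (commits=1)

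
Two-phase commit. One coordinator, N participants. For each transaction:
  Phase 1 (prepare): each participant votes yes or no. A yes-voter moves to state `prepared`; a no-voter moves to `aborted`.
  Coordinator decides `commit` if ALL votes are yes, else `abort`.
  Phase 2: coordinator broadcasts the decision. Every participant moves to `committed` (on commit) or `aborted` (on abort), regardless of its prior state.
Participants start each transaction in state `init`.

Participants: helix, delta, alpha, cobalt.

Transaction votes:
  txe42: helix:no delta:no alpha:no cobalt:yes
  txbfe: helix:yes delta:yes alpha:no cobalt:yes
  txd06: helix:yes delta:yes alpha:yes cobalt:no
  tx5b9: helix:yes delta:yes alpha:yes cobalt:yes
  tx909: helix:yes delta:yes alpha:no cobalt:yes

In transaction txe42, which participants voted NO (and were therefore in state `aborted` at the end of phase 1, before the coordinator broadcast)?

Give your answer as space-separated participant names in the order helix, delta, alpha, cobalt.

Txn txe42 phase 1: helix no -> aborted; delta no -> aborted; alpha no -> aborted; cobalt yes -> prepared

Answer: helix delta alpha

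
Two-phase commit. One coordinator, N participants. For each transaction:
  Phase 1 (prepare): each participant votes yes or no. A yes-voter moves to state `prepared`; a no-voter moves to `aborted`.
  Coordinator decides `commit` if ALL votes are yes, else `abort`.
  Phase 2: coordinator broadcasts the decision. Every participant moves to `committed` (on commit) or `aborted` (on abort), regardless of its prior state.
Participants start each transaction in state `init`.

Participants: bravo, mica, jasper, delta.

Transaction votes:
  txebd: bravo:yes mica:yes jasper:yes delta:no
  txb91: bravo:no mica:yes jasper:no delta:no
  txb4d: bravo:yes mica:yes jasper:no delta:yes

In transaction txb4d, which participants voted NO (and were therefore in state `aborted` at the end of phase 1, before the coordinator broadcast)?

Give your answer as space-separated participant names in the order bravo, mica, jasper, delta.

Txn txb4d phase 1: bravo yes -> prepared; mica yes -> prepared; jasper no -> aborted; delta yes -> prepared

Answer: jasper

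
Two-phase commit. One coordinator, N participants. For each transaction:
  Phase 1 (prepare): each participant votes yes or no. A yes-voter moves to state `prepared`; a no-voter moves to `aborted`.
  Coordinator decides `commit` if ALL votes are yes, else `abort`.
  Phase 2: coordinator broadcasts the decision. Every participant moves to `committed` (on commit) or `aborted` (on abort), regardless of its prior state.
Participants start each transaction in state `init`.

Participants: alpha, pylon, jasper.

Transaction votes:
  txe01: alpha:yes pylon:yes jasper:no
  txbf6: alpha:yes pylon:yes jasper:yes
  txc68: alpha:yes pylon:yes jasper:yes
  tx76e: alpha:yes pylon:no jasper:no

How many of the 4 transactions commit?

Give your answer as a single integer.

txe01: no from jasper -> abort (commits=0)
txbf6: all yes -> commit (commits=1)
txc68: all yes -> commit (commits=2)
tx76e: no from pylon, jasper -> abort (commits=2)

Answer: 2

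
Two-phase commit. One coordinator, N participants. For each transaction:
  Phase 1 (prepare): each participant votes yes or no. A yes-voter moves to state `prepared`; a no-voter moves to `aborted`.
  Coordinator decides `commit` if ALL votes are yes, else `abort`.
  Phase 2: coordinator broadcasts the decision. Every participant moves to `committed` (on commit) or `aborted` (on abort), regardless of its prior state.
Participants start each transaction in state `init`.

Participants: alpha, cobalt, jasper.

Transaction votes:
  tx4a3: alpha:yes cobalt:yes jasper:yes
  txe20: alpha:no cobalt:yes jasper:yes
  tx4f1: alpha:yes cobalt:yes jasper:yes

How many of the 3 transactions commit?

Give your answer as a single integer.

tx4a3: all yes -> commit (commits=1)
txe20: no from alpha -> abort (commits=1)
tx4f1: all yes -> commit (commits=2)

Answer: 2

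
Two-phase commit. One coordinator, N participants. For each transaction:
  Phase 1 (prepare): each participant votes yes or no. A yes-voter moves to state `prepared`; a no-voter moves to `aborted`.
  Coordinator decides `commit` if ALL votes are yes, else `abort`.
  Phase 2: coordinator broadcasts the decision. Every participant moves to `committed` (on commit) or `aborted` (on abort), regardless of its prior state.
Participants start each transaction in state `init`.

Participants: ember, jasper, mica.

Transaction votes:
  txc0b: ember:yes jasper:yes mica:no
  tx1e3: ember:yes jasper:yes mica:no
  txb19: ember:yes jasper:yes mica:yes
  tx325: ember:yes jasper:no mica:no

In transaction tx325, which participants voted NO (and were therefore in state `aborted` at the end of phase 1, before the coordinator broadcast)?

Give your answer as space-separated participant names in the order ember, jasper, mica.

Answer: jasper mica

Derivation:
Txn tx325 phase 1: ember yes -> prepared; jasper no -> aborted; mica no -> aborted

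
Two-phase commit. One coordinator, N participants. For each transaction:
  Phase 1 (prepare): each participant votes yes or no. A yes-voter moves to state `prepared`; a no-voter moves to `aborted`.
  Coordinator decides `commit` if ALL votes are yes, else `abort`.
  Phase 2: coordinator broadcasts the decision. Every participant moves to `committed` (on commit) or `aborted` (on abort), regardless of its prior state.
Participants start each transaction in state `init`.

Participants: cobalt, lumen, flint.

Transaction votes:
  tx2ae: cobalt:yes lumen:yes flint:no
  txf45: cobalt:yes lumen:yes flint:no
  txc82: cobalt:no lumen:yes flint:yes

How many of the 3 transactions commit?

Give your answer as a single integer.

tx2ae: no from flint -> abort (commits=0)
txf45: no from flint -> abort (commits=0)
txc82: no from cobalt -> abort (commits=0)

Answer: 0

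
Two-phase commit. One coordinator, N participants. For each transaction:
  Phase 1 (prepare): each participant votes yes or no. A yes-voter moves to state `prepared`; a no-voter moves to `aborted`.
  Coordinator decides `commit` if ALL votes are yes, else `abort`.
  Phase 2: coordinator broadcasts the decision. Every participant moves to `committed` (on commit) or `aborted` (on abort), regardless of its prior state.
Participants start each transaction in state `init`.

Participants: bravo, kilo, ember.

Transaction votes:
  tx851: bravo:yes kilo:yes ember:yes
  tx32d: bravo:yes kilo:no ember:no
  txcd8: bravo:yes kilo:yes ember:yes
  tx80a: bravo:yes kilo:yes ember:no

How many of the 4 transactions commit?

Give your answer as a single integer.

tx851: all yes -> commit (commits=1)
tx32d: no from kilo, ember -> abort (commits=1)
txcd8: all yes -> commit (commits=2)
tx80a: no from ember -> abort (commits=2)

Answer: 2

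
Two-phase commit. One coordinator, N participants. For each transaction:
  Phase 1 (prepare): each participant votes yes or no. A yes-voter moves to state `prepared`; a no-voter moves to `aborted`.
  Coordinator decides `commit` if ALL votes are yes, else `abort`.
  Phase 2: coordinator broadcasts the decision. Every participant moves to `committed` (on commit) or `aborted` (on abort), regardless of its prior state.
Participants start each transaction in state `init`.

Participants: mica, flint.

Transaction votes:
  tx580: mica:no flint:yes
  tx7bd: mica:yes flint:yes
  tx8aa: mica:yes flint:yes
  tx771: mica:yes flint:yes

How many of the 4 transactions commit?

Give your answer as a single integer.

Answer: 3

Derivation:
tx580: no from mica -> abort (commits=0)
tx7bd: all yes -> commit (commits=1)
tx8aa: all yes -> commit (commits=2)
tx771: all yes -> commit (commits=3)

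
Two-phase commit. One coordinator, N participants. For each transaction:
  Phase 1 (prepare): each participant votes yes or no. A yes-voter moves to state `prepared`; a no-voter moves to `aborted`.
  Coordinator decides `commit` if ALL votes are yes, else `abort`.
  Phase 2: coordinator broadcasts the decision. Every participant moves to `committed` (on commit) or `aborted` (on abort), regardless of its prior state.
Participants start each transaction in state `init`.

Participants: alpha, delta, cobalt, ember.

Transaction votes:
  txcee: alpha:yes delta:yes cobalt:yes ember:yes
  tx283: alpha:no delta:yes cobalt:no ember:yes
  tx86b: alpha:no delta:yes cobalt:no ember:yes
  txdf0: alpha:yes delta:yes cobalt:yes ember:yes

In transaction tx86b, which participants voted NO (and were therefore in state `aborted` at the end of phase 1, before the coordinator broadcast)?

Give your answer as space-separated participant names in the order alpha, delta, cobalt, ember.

Txn tx86b phase 1: alpha no -> aborted; delta yes -> prepared; cobalt no -> aborted; ember yes -> prepared

Answer: alpha cobalt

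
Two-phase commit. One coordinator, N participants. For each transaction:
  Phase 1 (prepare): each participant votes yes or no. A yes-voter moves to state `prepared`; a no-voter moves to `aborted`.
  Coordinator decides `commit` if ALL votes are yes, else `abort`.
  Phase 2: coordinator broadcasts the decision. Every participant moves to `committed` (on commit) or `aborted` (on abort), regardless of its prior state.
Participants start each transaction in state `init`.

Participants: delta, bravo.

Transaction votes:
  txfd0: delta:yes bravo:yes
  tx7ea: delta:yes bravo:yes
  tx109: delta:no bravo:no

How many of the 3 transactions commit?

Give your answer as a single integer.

txfd0: all yes -> commit (commits=1)
tx7ea: all yes -> commit (commits=2)
tx109: no from delta, bravo -> abort (commits=2)

Answer: 2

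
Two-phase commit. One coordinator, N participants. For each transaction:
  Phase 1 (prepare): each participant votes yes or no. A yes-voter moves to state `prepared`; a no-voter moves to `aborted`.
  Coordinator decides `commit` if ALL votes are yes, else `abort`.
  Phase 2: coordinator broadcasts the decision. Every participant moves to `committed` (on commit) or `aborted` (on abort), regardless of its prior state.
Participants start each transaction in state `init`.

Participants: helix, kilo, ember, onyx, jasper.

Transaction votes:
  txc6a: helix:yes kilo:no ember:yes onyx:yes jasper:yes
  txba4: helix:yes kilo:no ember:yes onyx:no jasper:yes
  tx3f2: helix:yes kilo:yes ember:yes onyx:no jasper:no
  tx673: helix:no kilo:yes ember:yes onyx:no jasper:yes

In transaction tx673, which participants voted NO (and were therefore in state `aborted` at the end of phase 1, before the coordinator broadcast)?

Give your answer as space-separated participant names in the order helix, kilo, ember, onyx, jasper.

Txn tx673 phase 1: helix no -> aborted; kilo yes -> prepared; ember yes -> prepared; onyx no -> aborted; jasper yes -> prepared

Answer: helix onyx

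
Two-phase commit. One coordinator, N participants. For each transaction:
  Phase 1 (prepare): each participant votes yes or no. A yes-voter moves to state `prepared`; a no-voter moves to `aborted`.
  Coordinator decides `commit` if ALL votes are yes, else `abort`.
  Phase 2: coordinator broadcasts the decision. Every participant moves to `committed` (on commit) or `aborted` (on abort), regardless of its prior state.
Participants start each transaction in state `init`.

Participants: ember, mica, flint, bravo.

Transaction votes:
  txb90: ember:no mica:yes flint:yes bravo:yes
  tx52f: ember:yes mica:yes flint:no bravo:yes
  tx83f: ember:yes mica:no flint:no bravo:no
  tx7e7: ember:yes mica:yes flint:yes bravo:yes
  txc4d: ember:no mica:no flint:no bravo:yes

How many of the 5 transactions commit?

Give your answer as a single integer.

txb90: no from ember -> abort (commits=0)
tx52f: no from flint -> abort (commits=0)
tx83f: no from mica, flint, bravo -> abort (commits=0)
tx7e7: all yes -> commit (commits=1)
txc4d: no from ember, mica, flint -> abort (commits=1)

Answer: 1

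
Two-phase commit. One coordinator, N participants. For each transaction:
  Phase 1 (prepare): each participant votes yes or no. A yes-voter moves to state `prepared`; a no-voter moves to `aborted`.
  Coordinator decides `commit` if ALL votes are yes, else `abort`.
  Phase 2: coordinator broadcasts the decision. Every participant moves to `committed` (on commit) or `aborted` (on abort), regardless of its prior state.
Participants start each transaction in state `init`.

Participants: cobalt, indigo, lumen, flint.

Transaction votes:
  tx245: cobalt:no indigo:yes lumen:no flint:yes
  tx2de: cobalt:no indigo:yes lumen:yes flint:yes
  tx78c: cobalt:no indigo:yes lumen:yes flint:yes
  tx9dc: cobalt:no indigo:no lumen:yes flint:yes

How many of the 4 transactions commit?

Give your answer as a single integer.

tx245: no from cobalt, lumen -> abort (commits=0)
tx2de: no from cobalt -> abort (commits=0)
tx78c: no from cobalt -> abort (commits=0)
tx9dc: no from cobalt, indigo -> abort (commits=0)

Answer: 0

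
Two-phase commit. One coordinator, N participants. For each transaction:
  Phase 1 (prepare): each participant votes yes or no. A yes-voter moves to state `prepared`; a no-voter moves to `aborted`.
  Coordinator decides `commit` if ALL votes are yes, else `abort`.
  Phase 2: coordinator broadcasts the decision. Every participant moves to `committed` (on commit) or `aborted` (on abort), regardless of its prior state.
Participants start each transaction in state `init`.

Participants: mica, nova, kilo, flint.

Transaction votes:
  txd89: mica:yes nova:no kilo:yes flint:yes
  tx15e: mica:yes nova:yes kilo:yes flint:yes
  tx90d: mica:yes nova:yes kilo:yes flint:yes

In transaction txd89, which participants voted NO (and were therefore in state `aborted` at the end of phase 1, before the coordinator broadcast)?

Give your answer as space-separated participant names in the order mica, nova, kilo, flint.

Txn txd89 phase 1: mica yes -> prepared; nova no -> aborted; kilo yes -> prepared; flint yes -> prepared

Answer: nova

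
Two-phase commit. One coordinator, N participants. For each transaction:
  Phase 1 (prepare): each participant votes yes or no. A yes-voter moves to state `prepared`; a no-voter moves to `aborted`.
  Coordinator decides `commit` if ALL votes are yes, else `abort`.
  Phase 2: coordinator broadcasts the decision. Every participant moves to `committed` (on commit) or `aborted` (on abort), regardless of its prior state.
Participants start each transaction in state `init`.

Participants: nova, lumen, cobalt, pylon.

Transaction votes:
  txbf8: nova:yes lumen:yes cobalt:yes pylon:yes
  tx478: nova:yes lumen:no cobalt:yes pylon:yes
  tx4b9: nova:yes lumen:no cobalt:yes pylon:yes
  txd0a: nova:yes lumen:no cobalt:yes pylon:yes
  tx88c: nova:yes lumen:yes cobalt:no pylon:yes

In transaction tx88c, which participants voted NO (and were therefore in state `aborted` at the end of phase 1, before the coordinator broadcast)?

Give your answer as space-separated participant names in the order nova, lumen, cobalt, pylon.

Txn tx88c phase 1: nova yes -> prepared; lumen yes -> prepared; cobalt no -> aborted; pylon yes -> prepared

Answer: cobalt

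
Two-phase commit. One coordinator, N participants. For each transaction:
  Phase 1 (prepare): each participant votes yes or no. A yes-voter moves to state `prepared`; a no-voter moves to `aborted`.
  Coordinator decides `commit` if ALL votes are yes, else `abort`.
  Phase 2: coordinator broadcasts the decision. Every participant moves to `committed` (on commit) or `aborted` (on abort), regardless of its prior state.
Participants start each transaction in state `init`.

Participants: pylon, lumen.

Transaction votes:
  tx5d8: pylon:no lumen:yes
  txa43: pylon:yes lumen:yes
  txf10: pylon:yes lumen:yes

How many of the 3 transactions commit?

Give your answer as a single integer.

tx5d8: no from pylon -> abort (commits=0)
txa43: all yes -> commit (commits=1)
txf10: all yes -> commit (commits=2)

Answer: 2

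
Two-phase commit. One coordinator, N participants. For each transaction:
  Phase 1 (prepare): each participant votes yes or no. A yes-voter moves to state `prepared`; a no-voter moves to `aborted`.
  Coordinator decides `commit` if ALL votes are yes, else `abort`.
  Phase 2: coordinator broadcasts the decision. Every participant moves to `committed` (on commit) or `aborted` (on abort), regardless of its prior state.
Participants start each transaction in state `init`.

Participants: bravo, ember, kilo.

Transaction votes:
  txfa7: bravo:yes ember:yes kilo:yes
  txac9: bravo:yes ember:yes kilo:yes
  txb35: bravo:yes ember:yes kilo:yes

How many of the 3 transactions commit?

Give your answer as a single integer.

Answer: 3

Derivation:
txfa7: all yes -> commit (commits=1)
txac9: all yes -> commit (commits=2)
txb35: all yes -> commit (commits=3)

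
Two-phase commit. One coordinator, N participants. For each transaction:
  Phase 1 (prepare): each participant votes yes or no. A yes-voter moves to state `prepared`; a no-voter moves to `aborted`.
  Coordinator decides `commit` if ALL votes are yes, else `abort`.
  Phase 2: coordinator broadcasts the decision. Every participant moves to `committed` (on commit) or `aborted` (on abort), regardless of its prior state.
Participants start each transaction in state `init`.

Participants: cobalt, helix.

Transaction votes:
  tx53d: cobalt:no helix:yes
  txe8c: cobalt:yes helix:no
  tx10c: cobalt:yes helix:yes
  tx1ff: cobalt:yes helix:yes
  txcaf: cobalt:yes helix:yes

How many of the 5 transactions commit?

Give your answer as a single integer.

Answer: 3

Derivation:
tx53d: no from cobalt -> abort (commits=0)
txe8c: no from helix -> abort (commits=0)
tx10c: all yes -> commit (commits=1)
tx1ff: all yes -> commit (commits=2)
txcaf: all yes -> commit (commits=3)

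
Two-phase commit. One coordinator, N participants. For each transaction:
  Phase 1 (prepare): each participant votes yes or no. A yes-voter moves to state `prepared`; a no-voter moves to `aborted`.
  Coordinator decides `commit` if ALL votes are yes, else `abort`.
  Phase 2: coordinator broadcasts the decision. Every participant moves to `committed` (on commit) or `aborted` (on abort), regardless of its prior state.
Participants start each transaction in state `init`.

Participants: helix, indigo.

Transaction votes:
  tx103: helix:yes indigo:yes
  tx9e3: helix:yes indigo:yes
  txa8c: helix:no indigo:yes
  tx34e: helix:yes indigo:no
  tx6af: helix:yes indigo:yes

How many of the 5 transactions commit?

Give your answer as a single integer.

tx103: all yes -> commit (commits=1)
tx9e3: all yes -> commit (commits=2)
txa8c: no from helix -> abort (commits=2)
tx34e: no from indigo -> abort (commits=2)
tx6af: all yes -> commit (commits=3)

Answer: 3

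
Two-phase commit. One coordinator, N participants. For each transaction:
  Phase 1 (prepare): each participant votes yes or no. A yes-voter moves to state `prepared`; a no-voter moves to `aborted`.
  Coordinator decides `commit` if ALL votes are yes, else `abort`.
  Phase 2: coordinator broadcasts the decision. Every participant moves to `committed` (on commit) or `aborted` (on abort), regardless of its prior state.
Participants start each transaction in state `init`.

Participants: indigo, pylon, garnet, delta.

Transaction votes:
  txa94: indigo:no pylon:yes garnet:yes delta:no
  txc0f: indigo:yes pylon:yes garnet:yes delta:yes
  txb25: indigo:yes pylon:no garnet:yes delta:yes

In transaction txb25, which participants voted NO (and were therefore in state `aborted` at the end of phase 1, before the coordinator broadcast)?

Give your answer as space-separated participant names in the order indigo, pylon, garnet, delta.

Answer: pylon

Derivation:
Txn txb25 phase 1: indigo yes -> prepared; pylon no -> aborted; garnet yes -> prepared; delta yes -> prepared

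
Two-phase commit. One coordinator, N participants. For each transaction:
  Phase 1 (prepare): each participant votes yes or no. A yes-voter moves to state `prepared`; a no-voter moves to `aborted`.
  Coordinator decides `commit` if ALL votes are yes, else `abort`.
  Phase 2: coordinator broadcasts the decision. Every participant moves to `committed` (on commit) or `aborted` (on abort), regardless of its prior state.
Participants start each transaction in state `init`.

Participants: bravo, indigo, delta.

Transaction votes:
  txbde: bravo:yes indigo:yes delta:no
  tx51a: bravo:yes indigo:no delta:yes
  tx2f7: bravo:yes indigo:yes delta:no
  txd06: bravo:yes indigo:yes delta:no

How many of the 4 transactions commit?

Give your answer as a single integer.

txbde: no from delta -> abort (commits=0)
tx51a: no from indigo -> abort (commits=0)
tx2f7: no from delta -> abort (commits=0)
txd06: no from delta -> abort (commits=0)

Answer: 0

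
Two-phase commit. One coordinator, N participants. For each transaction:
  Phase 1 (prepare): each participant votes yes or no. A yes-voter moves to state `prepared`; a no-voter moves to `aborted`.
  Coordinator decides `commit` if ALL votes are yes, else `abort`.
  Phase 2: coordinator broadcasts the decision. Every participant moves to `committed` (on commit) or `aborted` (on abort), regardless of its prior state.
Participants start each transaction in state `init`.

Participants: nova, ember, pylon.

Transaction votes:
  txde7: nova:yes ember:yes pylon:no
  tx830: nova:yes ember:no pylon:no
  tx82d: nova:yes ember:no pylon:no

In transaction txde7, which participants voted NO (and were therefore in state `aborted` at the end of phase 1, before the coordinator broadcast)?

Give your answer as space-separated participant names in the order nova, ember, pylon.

Txn txde7 phase 1: nova yes -> prepared; ember yes -> prepared; pylon no -> aborted

Answer: pylon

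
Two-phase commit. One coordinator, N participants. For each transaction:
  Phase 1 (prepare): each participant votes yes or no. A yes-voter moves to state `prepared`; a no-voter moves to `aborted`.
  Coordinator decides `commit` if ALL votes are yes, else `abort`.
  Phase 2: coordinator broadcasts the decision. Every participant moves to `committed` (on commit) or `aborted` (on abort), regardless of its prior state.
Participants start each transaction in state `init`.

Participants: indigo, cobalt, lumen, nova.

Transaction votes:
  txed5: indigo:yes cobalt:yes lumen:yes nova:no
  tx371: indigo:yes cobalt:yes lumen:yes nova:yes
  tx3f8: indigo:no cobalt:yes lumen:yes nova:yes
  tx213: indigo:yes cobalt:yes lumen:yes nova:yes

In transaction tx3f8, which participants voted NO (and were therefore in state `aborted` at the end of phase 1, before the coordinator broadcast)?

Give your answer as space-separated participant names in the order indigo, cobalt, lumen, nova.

Txn tx3f8 phase 1: indigo no -> aborted; cobalt yes -> prepared; lumen yes -> prepared; nova yes -> prepared

Answer: indigo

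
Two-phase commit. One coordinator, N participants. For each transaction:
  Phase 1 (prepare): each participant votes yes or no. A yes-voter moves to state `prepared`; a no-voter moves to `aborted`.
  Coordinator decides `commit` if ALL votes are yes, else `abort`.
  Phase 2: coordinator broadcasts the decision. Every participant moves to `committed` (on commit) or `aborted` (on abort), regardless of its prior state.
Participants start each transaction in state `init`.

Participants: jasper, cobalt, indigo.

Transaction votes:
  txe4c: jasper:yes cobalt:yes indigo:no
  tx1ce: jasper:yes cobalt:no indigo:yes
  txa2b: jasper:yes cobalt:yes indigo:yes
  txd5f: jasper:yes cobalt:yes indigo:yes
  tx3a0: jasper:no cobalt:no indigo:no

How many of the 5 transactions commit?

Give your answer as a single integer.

txe4c: no from indigo -> abort (commits=0)
tx1ce: no from cobalt -> abort (commits=0)
txa2b: all yes -> commit (commits=1)
txd5f: all yes -> commit (commits=2)
tx3a0: no from jasper, cobalt, indigo -> abort (commits=2)

Answer: 2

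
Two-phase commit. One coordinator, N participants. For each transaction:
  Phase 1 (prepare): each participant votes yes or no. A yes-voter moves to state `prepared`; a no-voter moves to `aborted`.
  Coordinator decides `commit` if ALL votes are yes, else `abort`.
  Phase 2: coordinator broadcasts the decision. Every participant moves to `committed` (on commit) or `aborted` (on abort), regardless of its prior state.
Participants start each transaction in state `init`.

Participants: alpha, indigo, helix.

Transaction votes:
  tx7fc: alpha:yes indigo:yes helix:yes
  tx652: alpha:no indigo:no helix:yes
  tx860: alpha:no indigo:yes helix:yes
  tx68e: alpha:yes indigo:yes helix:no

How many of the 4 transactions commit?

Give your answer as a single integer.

Answer: 1

Derivation:
tx7fc: all yes -> commit (commits=1)
tx652: no from alpha, indigo -> abort (commits=1)
tx860: no from alpha -> abort (commits=1)
tx68e: no from helix -> abort (commits=1)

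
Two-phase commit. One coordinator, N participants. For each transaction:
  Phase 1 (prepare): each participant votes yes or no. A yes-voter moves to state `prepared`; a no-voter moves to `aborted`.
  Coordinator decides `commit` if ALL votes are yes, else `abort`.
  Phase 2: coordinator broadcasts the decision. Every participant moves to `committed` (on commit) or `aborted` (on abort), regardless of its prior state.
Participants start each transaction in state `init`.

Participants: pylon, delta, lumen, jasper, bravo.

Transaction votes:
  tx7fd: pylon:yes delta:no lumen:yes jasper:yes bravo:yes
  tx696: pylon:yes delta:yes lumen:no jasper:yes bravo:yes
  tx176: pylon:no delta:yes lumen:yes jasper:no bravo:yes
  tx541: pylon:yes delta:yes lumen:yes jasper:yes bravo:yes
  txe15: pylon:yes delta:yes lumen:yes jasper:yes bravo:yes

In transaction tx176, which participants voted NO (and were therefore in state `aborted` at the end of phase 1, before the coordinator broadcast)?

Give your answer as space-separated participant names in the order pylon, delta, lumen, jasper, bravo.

Answer: pylon jasper

Derivation:
Txn tx176 phase 1: pylon no -> aborted; delta yes -> prepared; lumen yes -> prepared; jasper no -> aborted; bravo yes -> prepared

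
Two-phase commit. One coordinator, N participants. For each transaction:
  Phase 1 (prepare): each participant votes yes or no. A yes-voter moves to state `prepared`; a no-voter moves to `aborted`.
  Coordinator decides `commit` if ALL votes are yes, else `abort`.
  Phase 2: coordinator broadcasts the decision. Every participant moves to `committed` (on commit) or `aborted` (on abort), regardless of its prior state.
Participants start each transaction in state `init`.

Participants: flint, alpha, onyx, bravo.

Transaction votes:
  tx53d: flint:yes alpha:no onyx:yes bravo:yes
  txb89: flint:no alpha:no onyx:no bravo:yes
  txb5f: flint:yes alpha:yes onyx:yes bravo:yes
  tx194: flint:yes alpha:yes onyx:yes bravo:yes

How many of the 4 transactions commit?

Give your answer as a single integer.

Answer: 2

Derivation:
tx53d: no from alpha -> abort (commits=0)
txb89: no from flint, alpha, onyx -> abort (commits=0)
txb5f: all yes -> commit (commits=1)
tx194: all yes -> commit (commits=2)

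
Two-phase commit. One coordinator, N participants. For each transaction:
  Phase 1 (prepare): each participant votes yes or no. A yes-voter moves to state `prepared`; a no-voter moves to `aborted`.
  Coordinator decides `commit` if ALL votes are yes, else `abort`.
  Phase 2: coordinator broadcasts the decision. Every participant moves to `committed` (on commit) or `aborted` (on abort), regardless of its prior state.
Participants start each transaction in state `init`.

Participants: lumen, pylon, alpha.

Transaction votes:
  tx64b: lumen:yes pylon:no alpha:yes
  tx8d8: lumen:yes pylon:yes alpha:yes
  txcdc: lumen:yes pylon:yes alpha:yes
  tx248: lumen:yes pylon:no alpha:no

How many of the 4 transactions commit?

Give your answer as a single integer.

Answer: 2

Derivation:
tx64b: no from pylon -> abort (commits=0)
tx8d8: all yes -> commit (commits=1)
txcdc: all yes -> commit (commits=2)
tx248: no from pylon, alpha -> abort (commits=2)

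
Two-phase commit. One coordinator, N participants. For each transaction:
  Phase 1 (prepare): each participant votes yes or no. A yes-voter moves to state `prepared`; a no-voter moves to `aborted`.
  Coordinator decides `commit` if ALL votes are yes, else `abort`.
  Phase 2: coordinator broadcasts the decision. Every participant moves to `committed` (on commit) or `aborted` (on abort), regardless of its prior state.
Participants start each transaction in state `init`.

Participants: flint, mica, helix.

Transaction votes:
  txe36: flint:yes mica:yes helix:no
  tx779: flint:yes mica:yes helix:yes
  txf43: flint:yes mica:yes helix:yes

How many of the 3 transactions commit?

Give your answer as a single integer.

Answer: 2

Derivation:
txe36: no from helix -> abort (commits=0)
tx779: all yes -> commit (commits=1)
txf43: all yes -> commit (commits=2)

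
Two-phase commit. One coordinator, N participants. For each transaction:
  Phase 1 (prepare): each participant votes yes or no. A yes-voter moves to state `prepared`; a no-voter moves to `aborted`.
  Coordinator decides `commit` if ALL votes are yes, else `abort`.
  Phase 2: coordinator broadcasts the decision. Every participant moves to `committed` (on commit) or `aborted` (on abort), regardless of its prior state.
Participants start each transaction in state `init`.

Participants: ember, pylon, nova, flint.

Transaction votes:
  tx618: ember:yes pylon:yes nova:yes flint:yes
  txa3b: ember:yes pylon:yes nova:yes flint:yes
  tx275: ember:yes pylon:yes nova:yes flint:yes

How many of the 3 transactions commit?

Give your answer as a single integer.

Answer: 3

Derivation:
tx618: all yes -> commit (commits=1)
txa3b: all yes -> commit (commits=2)
tx275: all yes -> commit (commits=3)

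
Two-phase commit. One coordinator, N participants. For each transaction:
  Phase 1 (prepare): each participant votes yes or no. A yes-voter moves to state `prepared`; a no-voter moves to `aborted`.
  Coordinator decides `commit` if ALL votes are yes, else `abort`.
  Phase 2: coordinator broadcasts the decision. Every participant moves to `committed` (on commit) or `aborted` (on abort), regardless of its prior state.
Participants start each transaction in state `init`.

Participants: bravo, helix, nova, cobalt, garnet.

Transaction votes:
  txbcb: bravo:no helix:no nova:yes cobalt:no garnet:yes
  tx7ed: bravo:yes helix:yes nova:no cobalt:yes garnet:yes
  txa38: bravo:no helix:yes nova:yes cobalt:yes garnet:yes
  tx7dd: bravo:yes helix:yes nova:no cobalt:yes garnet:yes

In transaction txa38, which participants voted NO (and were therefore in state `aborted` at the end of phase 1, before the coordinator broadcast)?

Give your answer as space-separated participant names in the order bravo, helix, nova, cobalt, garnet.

Txn txa38 phase 1: bravo no -> aborted; helix yes -> prepared; nova yes -> prepared; cobalt yes -> prepared; garnet yes -> prepared

Answer: bravo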